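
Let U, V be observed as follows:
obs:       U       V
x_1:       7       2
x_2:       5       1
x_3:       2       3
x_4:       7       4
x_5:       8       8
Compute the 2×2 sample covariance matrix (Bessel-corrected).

Step 1 — column means:
  mean(U) = (7 + 5 + 2 + 7 + 8) / 5 = 29/5 = 5.8
  mean(V) = (2 + 1 + 3 + 4 + 8) / 5 = 18/5 = 3.6

Step 2 — sample covariance S[i,j] = (1/(n-1)) · Σ_k (x_{k,i} - mean_i) · (x_{k,j} - mean_j), with n-1 = 4.
  S[U,U] = ((1.2)·(1.2) + (-0.8)·(-0.8) + (-3.8)·(-3.8) + (1.2)·(1.2) + (2.2)·(2.2)) / 4 = 22.8/4 = 5.7
  S[U,V] = ((1.2)·(-1.6) + (-0.8)·(-2.6) + (-3.8)·(-0.6) + (1.2)·(0.4) + (2.2)·(4.4)) / 4 = 12.6/4 = 3.15
  S[V,V] = ((-1.6)·(-1.6) + (-2.6)·(-2.6) + (-0.6)·(-0.6) + (0.4)·(0.4) + (4.4)·(4.4)) / 4 = 29.2/4 = 7.3

S is symmetric (S[j,i] = S[i,j]). Assembling:

S = [[5.7, 3.15],
 [3.15, 7.3]]


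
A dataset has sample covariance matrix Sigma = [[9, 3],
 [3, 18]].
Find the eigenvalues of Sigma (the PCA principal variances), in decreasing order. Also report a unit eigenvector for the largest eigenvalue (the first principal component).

Step 1 — characteristic polynomial of 2×2 Sigma:
  det(Sigma - λI) = λ² - trace · λ + det = 0.
  trace = 9 + 18 = 27, det = 9·18 - (3)² = 153.
Step 2 — discriminant:
  Δ = trace² - 4·det = 729 - 612 = 117.
Step 3 — eigenvalues:
  λ = (trace ± √Δ)/2 = (27 ± 10.8167)/2,
  λ_1 = 18.9083,  λ_2 = 8.0917.

Step 4 — unit eigenvector for λ_1: solve (Sigma - λ_1 I)v = 0. First row:
  (9 - 18.9083)·v_x + (3)·v_y = 0, i.e. (-9.9083)·v_x + (3)·v_y = 0,
  so v ∝ (b, λ_1 - a) = (3, 9.9083) = u.
  ||u|| = √((3)² + (9.9083)²) = √(107.1749) ≈ 10.3525,
  v_1 = u/||u|| ≈ (0.2898, 0.9571) (||v_1|| = 1).

λ_1 = 18.9083,  λ_2 = 8.0917;  v_1 ≈ (0.2898, 0.9571)


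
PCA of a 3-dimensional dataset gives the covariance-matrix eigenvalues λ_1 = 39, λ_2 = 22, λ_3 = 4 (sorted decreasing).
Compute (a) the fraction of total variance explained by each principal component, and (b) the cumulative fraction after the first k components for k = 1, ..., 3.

Step 1 — total variance = trace(Sigma) = Σ λ_i = 39 + 22 + 4 = 65.

Step 2 — fraction explained by component i = λ_i / Σ λ:
  PC1: 39/65 = 0.6
  PC2: 22/65 = 0.3385
  PC3: 4/65 = 0.0615

Step 3 — cumulative fraction after k components = (λ_1 + ... + λ_k) / Σ λ:
  k = 1: 39/65 = 0.6
  k = 2: (39 + 22)/65 = 61/65 = 0.9385
  k = 3: (39 + 22 + 4)/65 = 65/65 = 1

Summary (fraction, with percent):

explained: PC1 0.6 (60%), PC2 0.3385 (33.85%), PC3 0.0615 (6.15%);  cumulative: 0.6, 0.9385, 1


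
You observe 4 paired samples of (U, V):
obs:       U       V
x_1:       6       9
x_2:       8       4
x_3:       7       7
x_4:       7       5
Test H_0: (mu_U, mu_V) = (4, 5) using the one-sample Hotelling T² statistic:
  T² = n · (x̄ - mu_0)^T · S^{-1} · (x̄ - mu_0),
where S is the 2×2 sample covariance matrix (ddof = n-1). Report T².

Step 1 — sample mean vector:
  mean(U) = (6 + 8 + 7 + 7) / 4 = 28/4 = 7
  mean(V) = (9 + 4 + 7 + 5) / 4 = 25/4 = 6.25
  x̄ = (7, 6.25),  deviation x̄ - mu_0 = (7, 6.25) - (4, 5) = (3, 1.25).

Step 2 — sample covariance matrix, S[i,j] = (1/(n-1)) · Σ_k (x_{k,i} - mean_i) · (x_{k,j} - mean_j), divisor n-1 = 3:
  S[U,U] = ((-1)·(-1) + (1)·(1) + (0)·(0) + (0)·(0)) / 3 = 2/3 = 0.6667
  S[U,V] = ((-1)·(2.75) + (1)·(-2.25) + (0)·(0.75) + (0)·(-1.25)) / 3 = -5/3 = -1.6667
  S[V,V] = ((2.75)·(2.75) + (-2.25)·(-2.25) + (0.75)·(0.75) + (-1.25)·(-1.25)) / 3 = 14.75/3 = 4.9167
  S = [[0.6667, -1.6667],
 [-1.6667, 4.9167]].

Step 3 — invert S. det(S) = 0.6667·4.9167 - (-1.6667)² = 0.5.
  S^{-1} = (1/det) · [[d, -b], [-b, a]] = [[9.8333, 3.3333],
 [3.3333, 1.3333]].

Step 4 — quadratic form (x̄ - mu_0)^T · S^{-1} · (x̄ - mu_0):
  S^{-1} · (x̄ - mu_0) = (33.6667, 11.6667),
  (x̄ - mu_0)^T · [...] = (3)·(33.6667) + (1.25)·(11.6667) = 115.5833.

Step 5 — scale by n: T² = 4 · 115.5833 = 462.3333.

T² ≈ 462.3333


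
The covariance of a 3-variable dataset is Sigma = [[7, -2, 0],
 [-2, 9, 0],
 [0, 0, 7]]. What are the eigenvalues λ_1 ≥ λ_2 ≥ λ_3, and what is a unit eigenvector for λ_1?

Step 1 — characteristic polynomial p(λ) = det(λI - Sigma) = λ³ - tr·λ² + c_1·λ - det, where tr = trace, c_1 = sum of the principal 2×2 minors, det = det(Sigma):
  tr = 7 + 9 + 7 = 23,
  c_1 = (7·9 - (-2)²) + (7·7 - (0)²) + (9·7 - (0)²) = 59 + 49 + 63 = 171,
  det = 7·(9·7 - (0)²) - (-2)·((-2)·7 - (0)·(0)) + (0)·((-2)·(0) - 9·(0)) = 7·(63) - (-2)·(-14) + (0)·(0) = 413.
  So p(λ) = λ³ - 23λ² + 171λ - 413.
Step 2 — look for an integer root (rational root theorem: any rational root is an integer divisor of 413). Testing λ = 7:
  p(7) = 343 - 1127 + 1197 - 413 = 0  ✓
  Dividing out (λ - 7): p(λ) = (λ - 7)(λ² - 16λ + 59).
Step 3 — remaining eigenvalues from the quadratic λ² - 16λ + 59 = 0:
  Δ = 16² - 4·59 = 256 - 236 = 20,  λ = (16 ± √20)/2 = (16 ± 4.4721)/2 ≈ 10.2361 or 5.7639.
  Sorted: λ_1 = 10.2361,  λ_2 = 7,  λ_3 = 5.7639  (check: sum = 23 = tr ✓).

Step 4 — unit eigenvector for λ_1 ≈ 10.2361: v spans the null space of (Sigma - λ_1 I), whose rows are
  r_1 = (-3.2361, -2, 0),  r_2 = (-2, -1.2361, 0),  r_3 = (0, 0, -3.2361).
  v is orthogonal to every row, so take v ∝ r_1 × r_3 = ((-2)·(-3.2361) - (0)·(0), (0)·(0) - (-3.2361)·(-3.2361), (-3.2361)·(0) - (-2)·(0)) ≈ (6.4721, -10.4721, 0).
  Let u = (6.4721, -10.4721, 0).
  ||u|| = √((6.4721)² + (-10.4721)² + (0)²) = √(151.5542) ≈ 12.3107,  v_1 = u/||u|| ≈ (0.5257, -0.8507, 0) (||v_1|| = 1).

λ_1 = 10.2361,  λ_2 = 7,  λ_3 = 5.7639;  v_1 ≈ (0.5257, -0.8507, 0)


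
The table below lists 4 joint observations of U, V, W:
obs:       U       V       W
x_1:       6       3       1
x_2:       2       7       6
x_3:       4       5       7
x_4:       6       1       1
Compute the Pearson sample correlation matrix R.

Step 1 — column means:
  mean(U) = (6 + 2 + 4 + 6) / 4 = 18/4 = 4.5
  mean(V) = (3 + 7 + 5 + 1) / 4 = 16/4 = 4
  mean(W) = (1 + 6 + 7 + 1) / 4 = 15/4 = 3.75

Step 2 — sample variances and covariances s[i,j] = (1/(n-1)) · Σ_k (x_{k,i} - mean_i) · (x_{k,j} - mean_j), with n-1 = 3:
  s[U,U] = ((1.5)·(1.5) + (-2.5)·(-2.5) + (-0.5)·(-0.5) + (1.5)·(1.5)) / 3 = 11/3 = 3.6667
  s[U,V] = ((1.5)·(-1) + (-2.5)·(3) + (-0.5)·(1) + (1.5)·(-3)) / 3 = -14/3 = -4.6667
  s[U,W] = ((1.5)·(-2.75) + (-2.5)·(2.25) + (-0.5)·(3.25) + (1.5)·(-2.75)) / 3 = -15.5/3 = -5.1667
  s[V,V] = ((-1)·(-1) + (3)·(3) + (1)·(1) + (-3)·(-3)) / 3 = 20/3 = 6.6667
  s[V,W] = ((-1)·(-2.75) + (3)·(2.25) + (1)·(3.25) + (-3)·(-2.75)) / 3 = 21/3 = 7
  s[W,W] = ((-2.75)·(-2.75) + (2.25)·(2.25) + (3.25)·(3.25) + (-2.75)·(-2.75)) / 3 = 30.75/3 = 10.25
  Sample standard deviations s_i = √(s[i,i]):
  s(U) = √(3.6667) = 1.9149
  s(V) = √(6.6667) = 2.582
  s(W) = √(10.25) = 3.2016

Step 3 — r_{ij} = s_{ij} / (s_i · s_j):
  r[U,U] = 1 (diagonal).
  r[U,V] = -4.6667 / (1.9149 · 2.582) = -4.6667 / 4.9441 = -0.9439
  r[U,W] = -5.1667 / (1.9149 · 3.2016) = -5.1667 / 6.1305 = -0.8428
  r[V,V] = 1 (diagonal).
  r[V,W] = 7 / (2.582 · 3.2016) = 7 / 8.2664 = 0.8468
  r[W,W] = 1 (diagonal).

R is symmetric with unit diagonal. Assembling:

R = [[1, -0.9439, -0.8428],
 [-0.9439, 1, 0.8468],
 [-0.8428, 0.8468, 1]]


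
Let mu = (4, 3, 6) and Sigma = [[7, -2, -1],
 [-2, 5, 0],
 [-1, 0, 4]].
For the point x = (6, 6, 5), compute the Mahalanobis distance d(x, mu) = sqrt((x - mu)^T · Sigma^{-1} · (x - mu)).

Step 1 — centre the observation: (x - mu) = (2, 3, -1).

Step 2 — invert Sigma (cofactor / det for 3×3, or solve directly):
  Sigma^{-1} = [[0.1681, 0.0672, 0.042],
 [0.0672, 0.2269, 0.0168],
 [0.042, 0.0168, 0.2605]].

Step 3 — form the quadratic (x - mu)^T · Sigma^{-1} · (x - mu):
  Sigma^{-1} · (x - mu) = (0.4958, 0.7983, -0.1261).
  (x - mu)^T · [Sigma^{-1} · (x - mu)] = (2)·(0.4958) + (3)·(0.7983) + (-1)·(-0.1261) = 3.5126.

Step 4 — take square root: d = √(3.5126) ≈ 1.8742.

d(x, mu) = √(3.5126) ≈ 1.8742


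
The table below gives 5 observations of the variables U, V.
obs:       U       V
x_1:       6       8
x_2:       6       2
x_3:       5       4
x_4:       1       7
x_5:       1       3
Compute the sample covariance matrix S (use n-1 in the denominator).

Step 1 — column means:
  mean(U) = (6 + 6 + 5 + 1 + 1) / 5 = 19/5 = 3.8
  mean(V) = (8 + 2 + 4 + 7 + 3) / 5 = 24/5 = 4.8

Step 2 — sample covariance S[i,j] = (1/(n-1)) · Σ_k (x_{k,i} - mean_i) · (x_{k,j} - mean_j), with n-1 = 4.
  S[U,U] = ((2.2)·(2.2) + (2.2)·(2.2) + (1.2)·(1.2) + (-2.8)·(-2.8) + (-2.8)·(-2.8)) / 4 = 26.8/4 = 6.7
  S[U,V] = ((2.2)·(3.2) + (2.2)·(-2.8) + (1.2)·(-0.8) + (-2.8)·(2.2) + (-2.8)·(-1.8)) / 4 = -1.2/4 = -0.3
  S[V,V] = ((3.2)·(3.2) + (-2.8)·(-2.8) + (-0.8)·(-0.8) + (2.2)·(2.2) + (-1.8)·(-1.8)) / 4 = 26.8/4 = 6.7

S is symmetric (S[j,i] = S[i,j]). Assembling:

S = [[6.7, -0.3],
 [-0.3, 6.7]]


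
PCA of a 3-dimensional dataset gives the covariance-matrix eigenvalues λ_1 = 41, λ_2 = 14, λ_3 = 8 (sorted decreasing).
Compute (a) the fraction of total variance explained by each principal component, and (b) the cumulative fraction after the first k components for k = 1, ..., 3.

Step 1 — total variance = trace(Sigma) = Σ λ_i = 41 + 14 + 8 = 63.

Step 2 — fraction explained by component i = λ_i / Σ λ:
  PC1: 41/63 = 0.6508
  PC2: 14/63 = 0.2222
  PC3: 8/63 = 0.127

Step 3 — cumulative fraction after k components = (λ_1 + ... + λ_k) / Σ λ:
  k = 1: 41/63 = 0.6508
  k = 2: (41 + 14)/63 = 55/63 = 0.873
  k = 3: (41 + 14 + 8)/63 = 63/63 = 1

Summary (fraction, with percent):

explained: PC1 0.6508 (65.08%), PC2 0.2222 (22.22%), PC3 0.127 (12.7%);  cumulative: 0.6508, 0.873, 1


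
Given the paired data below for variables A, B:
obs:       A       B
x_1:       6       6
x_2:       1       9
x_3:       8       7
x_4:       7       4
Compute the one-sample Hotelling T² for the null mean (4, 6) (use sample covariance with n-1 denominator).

Step 1 — sample mean vector:
  mean(A) = (6 + 1 + 8 + 7) / 4 = 22/4 = 5.5
  mean(B) = (6 + 9 + 7 + 4) / 4 = 26/4 = 6.5
  x̄ = (5.5, 6.5),  deviation x̄ - mu_0 = (5.5, 6.5) - (4, 6) = (1.5, 0.5).

Step 2 — sample covariance matrix, S[i,j] = (1/(n-1)) · Σ_k (x_{k,i} - mean_i) · (x_{k,j} - mean_j), divisor n-1 = 3:
  S[A,A] = ((0.5)·(0.5) + (-4.5)·(-4.5) + (2.5)·(2.5) + (1.5)·(1.5)) / 3 = 29/3 = 9.6667
  S[A,B] = ((0.5)·(-0.5) + (-4.5)·(2.5) + (2.5)·(0.5) + (1.5)·(-2.5)) / 3 = -14/3 = -4.6667
  S[B,B] = ((-0.5)·(-0.5) + (2.5)·(2.5) + (0.5)·(0.5) + (-2.5)·(-2.5)) / 3 = 13/3 = 4.3333
  S = [[9.6667, -4.6667],
 [-4.6667, 4.3333]].

Step 3 — invert S. det(S) = 9.6667·4.3333 - (-4.6667)² = 20.1111.
  S^{-1} = (1/det) · [[d, -b], [-b, a]] = [[0.2155, 0.232],
 [0.232, 0.4807]].

Step 4 — quadratic form (x̄ - mu_0)^T · S^{-1} · (x̄ - mu_0):
  S^{-1} · (x̄ - mu_0) = (0.4392, 0.5884),
  (x̄ - mu_0)^T · [...] = (1.5)·(0.4392) + (0.5)·(0.5884) = 0.953.

Step 5 — scale by n: T² = 4 · 0.953 = 3.8122.

T² ≈ 3.8122


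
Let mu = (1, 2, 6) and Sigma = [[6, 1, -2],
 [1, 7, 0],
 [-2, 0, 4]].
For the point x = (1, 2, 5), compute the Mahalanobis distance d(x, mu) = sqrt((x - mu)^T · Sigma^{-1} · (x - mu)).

Step 1 — centre the observation: (x - mu) = (0, 0, -1).

Step 2 — invert Sigma (cofactor / det for 3×3, or solve directly):
  Sigma^{-1} = [[0.2059, -0.0294, 0.1029],
 [-0.0294, 0.1471, -0.0147],
 [0.1029, -0.0147, 0.3015]].

Step 3 — form the quadratic (x - mu)^T · Sigma^{-1} · (x - mu):
  Sigma^{-1} · (x - mu) = (-0.1029, 0.0147, -0.3015).
  (x - mu)^T · [Sigma^{-1} · (x - mu)] = (0)·(-0.1029) + (0)·(0.0147) + (-1)·(-0.3015) = 0.3015.

Step 4 — take square root: d = √(0.3015) ≈ 0.5491.

d(x, mu) = √(0.3015) ≈ 0.5491


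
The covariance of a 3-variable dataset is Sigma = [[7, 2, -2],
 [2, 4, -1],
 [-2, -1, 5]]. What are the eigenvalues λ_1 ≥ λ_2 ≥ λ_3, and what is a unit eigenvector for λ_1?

Step 1 — characteristic polynomial p(λ) = det(λI - Sigma) = λ³ - tr·λ² + c_1·λ - det, where tr = trace, c_1 = sum of the principal 2×2 minors, det = det(Sigma):
  tr = 7 + 4 + 5 = 16,
  c_1 = (7·4 - (2)²) + (7·5 - (-2)²) + (4·5 - (-1)²) = 24 + 31 + 19 = 74,
  det = 7·(4·5 - (-1)²) - (2)·((2)·5 - (-1)·(-2)) + (-2)·((2)·(-1) - 4·(-2)) = 7·(19) - (2)·(8) + (-2)·(6) = 105.
  So p(λ) = λ³ - 16λ² + 74λ - 105.
Step 2 — look for an integer root (rational root theorem: any rational root is an integer divisor of 105). Testing λ = 3:
  p(3) = 27 - 144 + 222 - 105 = 0  ✓
  Dividing out (λ - 3): p(λ) = (λ - 3)(λ² - 13λ + 35).
Step 3 — remaining eigenvalues from the quadratic λ² - 13λ + 35 = 0:
  Δ = 13² - 4·35 = 169 - 140 = 29,  λ = (13 ± √29)/2 = (13 ± 5.3852)/2 ≈ 9.1926 or 3.8074.
  Sorted: λ_1 = 9.1926,  λ_2 = 3.8074,  λ_3 = 3  (check: sum = 16 = tr ✓).

Step 4 — unit eigenvector for λ_1 ≈ 9.1926: v spans the null space of (Sigma - λ_1 I), whose rows are
  r_1 = (-2.1926, 2, -2),  r_2 = (2, -5.1926, -1),  r_3 = (-2, -1, -4.1926).
  v is orthogonal to every row, so take v ∝ r_1 × r_2 = ((2)·(-1) - (-2)·(-5.1926), (-2)·(2) - (-2.1926)·(-1), (-2.1926)·(-5.1926) - (2)·(2)) ≈ (-12.3852, -6.1926, 7.3852).
  Rescale (multiply by -1 so the first nonzero entry is positive): u = (12.3852, 6.1926, -7.3852).
  ||u|| = √((12.3852)² + (6.1926)² + (-7.3852)²) = √(246.281) ≈ 15.6933,  v_1 = u/||u|| ≈ (0.7892, 0.3946, -0.4706) (||v_1|| = 1).

λ_1 = 9.1926,  λ_2 = 3.8074,  λ_3 = 3;  v_1 ≈ (0.7892, 0.3946, -0.4706)


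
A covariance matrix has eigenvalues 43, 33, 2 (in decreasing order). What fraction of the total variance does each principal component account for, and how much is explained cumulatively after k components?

Step 1 — total variance = trace(Sigma) = Σ λ_i = 43 + 33 + 2 = 78.

Step 2 — fraction explained by component i = λ_i / Σ λ:
  PC1: 43/78 = 0.5513
  PC2: 33/78 = 0.4231
  PC3: 2/78 = 0.0256

Step 3 — cumulative fraction after k components = (λ_1 + ... + λ_k) / Σ λ:
  k = 1: 43/78 = 0.5513
  k = 2: (43 + 33)/78 = 76/78 = 0.9744
  k = 3: (43 + 33 + 2)/78 = 78/78 = 1

Summary (fraction, with percent):

explained: PC1 0.5513 (55.13%), PC2 0.4231 (42.31%), PC3 0.0256 (2.56%);  cumulative: 0.5513, 0.9744, 1


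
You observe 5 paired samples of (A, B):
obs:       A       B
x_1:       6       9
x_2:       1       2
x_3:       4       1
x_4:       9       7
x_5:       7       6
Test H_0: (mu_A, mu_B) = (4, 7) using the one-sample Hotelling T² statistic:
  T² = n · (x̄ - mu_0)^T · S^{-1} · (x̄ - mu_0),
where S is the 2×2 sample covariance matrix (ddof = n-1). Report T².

Step 1 — sample mean vector:
  mean(A) = (6 + 1 + 4 + 9 + 7) / 5 = 27/5 = 5.4
  mean(B) = (9 + 2 + 1 + 7 + 6) / 5 = 25/5 = 5
  x̄ = (5.4, 5),  deviation x̄ - mu_0 = (5.4, 5) - (4, 7) = (1.4, -2).

Step 2 — sample covariance matrix, S[i,j] = (1/(n-1)) · Σ_k (x_{k,i} - mean_i) · (x_{k,j} - mean_j), divisor n-1 = 4:
  S[A,A] = ((0.6)·(0.6) + (-4.4)·(-4.4) + (-1.4)·(-1.4) + (3.6)·(3.6) + (1.6)·(1.6)) / 4 = 37.2/4 = 9.3
  S[A,B] = ((0.6)·(4) + (-4.4)·(-3) + (-1.4)·(-4) + (3.6)·(2) + (1.6)·(1)) / 4 = 30/4 = 7.5
  S[B,B] = ((4)·(4) + (-3)·(-3) + (-4)·(-4) + (2)·(2) + (1)·(1)) / 4 = 46/4 = 11.5
  S = [[9.3, 7.5],
 [7.5, 11.5]].

Step 3 — invert S. det(S) = 9.3·11.5 - (7.5)² = 50.7.
  S^{-1} = (1/det) · [[d, -b], [-b, a]] = [[0.2268, -0.1479],
 [-0.1479, 0.1834]].

Step 4 — quadratic form (x̄ - mu_0)^T · S^{-1} · (x̄ - mu_0):
  S^{-1} · (x̄ - mu_0) = (0.6134, -0.574),
  (x̄ - mu_0)^T · [...] = (1.4)·(0.6134) + (-2)·(-0.574) = 2.0067.

Step 5 — scale by n: T² = 5 · 2.0067 = 10.0335.

T² ≈ 10.0335


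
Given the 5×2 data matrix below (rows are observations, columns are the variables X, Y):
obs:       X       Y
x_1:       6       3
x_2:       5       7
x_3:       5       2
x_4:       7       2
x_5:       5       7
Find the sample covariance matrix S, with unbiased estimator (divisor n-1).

Step 1 — column means:
  mean(X) = (6 + 5 + 5 + 7 + 5) / 5 = 28/5 = 5.6
  mean(Y) = (3 + 7 + 2 + 2 + 7) / 5 = 21/5 = 4.2

Step 2 — sample covariance S[i,j] = (1/(n-1)) · Σ_k (x_{k,i} - mean_i) · (x_{k,j} - mean_j), with n-1 = 4.
  S[X,X] = ((0.4)·(0.4) + (-0.6)·(-0.6) + (-0.6)·(-0.6) + (1.4)·(1.4) + (-0.6)·(-0.6)) / 4 = 3.2/4 = 0.8
  S[X,Y] = ((0.4)·(-1.2) + (-0.6)·(2.8) + (-0.6)·(-2.2) + (1.4)·(-2.2) + (-0.6)·(2.8)) / 4 = -5.6/4 = -1.4
  S[Y,Y] = ((-1.2)·(-1.2) + (2.8)·(2.8) + (-2.2)·(-2.2) + (-2.2)·(-2.2) + (2.8)·(2.8)) / 4 = 26.8/4 = 6.7

S is symmetric (S[j,i] = S[i,j]). Assembling:

S = [[0.8, -1.4],
 [-1.4, 6.7]]


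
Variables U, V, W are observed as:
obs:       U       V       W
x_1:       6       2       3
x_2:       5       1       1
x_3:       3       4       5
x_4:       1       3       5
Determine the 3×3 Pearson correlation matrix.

Step 1 — column means:
  mean(U) = (6 + 5 + 3 + 1) / 4 = 15/4 = 3.75
  mean(V) = (2 + 1 + 4 + 3) / 4 = 10/4 = 2.5
  mean(W) = (3 + 1 + 5 + 5) / 4 = 14/4 = 3.5

Step 2 — sample variances and covariances s[i,j] = (1/(n-1)) · Σ_k (x_{k,i} - mean_i) · (x_{k,j} - mean_j), with n-1 = 3:
  s[U,U] = ((2.25)·(2.25) + (1.25)·(1.25) + (-0.75)·(-0.75) + (-2.75)·(-2.75)) / 3 = 14.75/3 = 4.9167
  s[U,V] = ((2.25)·(-0.5) + (1.25)·(-1.5) + (-0.75)·(1.5) + (-2.75)·(0.5)) / 3 = -5.5/3 = -1.8333
  s[U,W] = ((2.25)·(-0.5) + (1.25)·(-2.5) + (-0.75)·(1.5) + (-2.75)·(1.5)) / 3 = -9.5/3 = -3.1667
  s[V,V] = ((-0.5)·(-0.5) + (-1.5)·(-1.5) + (1.5)·(1.5) + (0.5)·(0.5)) / 3 = 5/3 = 1.6667
  s[V,W] = ((-0.5)·(-0.5) + (-1.5)·(-2.5) + (1.5)·(1.5) + (0.5)·(1.5)) / 3 = 7/3 = 2.3333
  s[W,W] = ((-0.5)·(-0.5) + (-2.5)·(-2.5) + (1.5)·(1.5) + (1.5)·(1.5)) / 3 = 11/3 = 3.6667
  Sample standard deviations s_i = √(s[i,i]):
  s(U) = √(4.9167) = 2.2174
  s(V) = √(1.6667) = 1.291
  s(W) = √(3.6667) = 1.9149

Step 3 — r_{ij} = s_{ij} / (s_i · s_j):
  r[U,U] = 1 (diagonal).
  r[U,V] = -1.8333 / (2.2174 · 1.291) = -1.8333 / 2.8626 = -0.6404
  r[U,W] = -3.1667 / (2.2174 · 1.9149) = -3.1667 / 4.2459 = -0.7458
  r[V,V] = 1 (diagonal).
  r[V,W] = 2.3333 / (1.291 · 1.9149) = 2.3333 / 2.4721 = 0.9439
  r[W,W] = 1 (diagonal).

R is symmetric with unit diagonal. Assembling:

R = [[1, -0.6404, -0.7458],
 [-0.6404, 1, 0.9439],
 [-0.7458, 0.9439, 1]]


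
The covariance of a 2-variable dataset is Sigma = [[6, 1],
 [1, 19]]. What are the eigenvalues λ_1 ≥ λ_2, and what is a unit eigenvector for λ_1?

Step 1 — characteristic polynomial of 2×2 Sigma:
  det(Sigma - λI) = λ² - trace · λ + det = 0.
  trace = 6 + 19 = 25, det = 6·19 - (1)² = 113.
Step 2 — discriminant:
  Δ = trace² - 4·det = 625 - 452 = 173.
Step 3 — eigenvalues:
  λ = (trace ± √Δ)/2 = (25 ± 13.1529)/2,
  λ_1 = 19.0765,  λ_2 = 5.9235.

Step 4 — unit eigenvector for λ_1: solve (Sigma - λ_1 I)v = 0. First row:
  (6 - 19.0765)·v_x + (1)·v_y = 0, i.e. (-13.0765)·v_x + (1)·v_y = 0,
  so v ∝ (b, λ_1 - a) = (1, 13.0765) = u.
  ||u|| = √((1)² + (13.0765)²) = √(171.9942) ≈ 13.1147,
  v_1 = u/||u|| ≈ (0.0763, 0.9971) (||v_1|| = 1).

λ_1 = 19.0765,  λ_2 = 5.9235;  v_1 ≈ (0.0763, 0.9971)


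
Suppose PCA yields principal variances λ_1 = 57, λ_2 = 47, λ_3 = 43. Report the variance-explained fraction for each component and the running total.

Step 1 — total variance = trace(Sigma) = Σ λ_i = 57 + 47 + 43 = 147.

Step 2 — fraction explained by component i = λ_i / Σ λ:
  PC1: 57/147 = 0.3878
  PC2: 47/147 = 0.3197
  PC3: 43/147 = 0.2925

Step 3 — cumulative fraction after k components = (λ_1 + ... + λ_k) / Σ λ:
  k = 1: 57/147 = 0.3878
  k = 2: (57 + 47)/147 = 104/147 = 0.7075
  k = 3: (57 + 47 + 43)/147 = 147/147 = 1

Summary (fraction, with percent):

explained: PC1 0.3878 (38.78%), PC2 0.3197 (31.97%), PC3 0.2925 (29.25%);  cumulative: 0.3878, 0.7075, 1


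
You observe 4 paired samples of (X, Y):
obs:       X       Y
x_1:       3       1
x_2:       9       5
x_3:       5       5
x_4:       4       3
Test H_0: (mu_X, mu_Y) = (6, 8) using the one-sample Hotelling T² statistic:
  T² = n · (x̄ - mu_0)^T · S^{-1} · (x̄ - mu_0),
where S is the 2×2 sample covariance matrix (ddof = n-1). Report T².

Step 1 — sample mean vector:
  mean(X) = (3 + 9 + 5 + 4) / 4 = 21/4 = 5.25
  mean(Y) = (1 + 5 + 5 + 3) / 4 = 14/4 = 3.5
  x̄ = (5.25, 3.5),  deviation x̄ - mu_0 = (5.25, 3.5) - (6, 8) = (-0.75, -4.5).

Step 2 — sample covariance matrix, S[i,j] = (1/(n-1)) · Σ_k (x_{k,i} - mean_i) · (x_{k,j} - mean_j), divisor n-1 = 3:
  S[X,X] = ((-2.25)·(-2.25) + (3.75)·(3.75) + (-0.25)·(-0.25) + (-1.25)·(-1.25)) / 3 = 20.75/3 = 6.9167
  S[X,Y] = ((-2.25)·(-2.5) + (3.75)·(1.5) + (-0.25)·(1.5) + (-1.25)·(-0.5)) / 3 = 11.5/3 = 3.8333
  S[Y,Y] = ((-2.5)·(-2.5) + (1.5)·(1.5) + (1.5)·(1.5) + (-0.5)·(-0.5)) / 3 = 11/3 = 3.6667
  S = [[6.9167, 3.8333],
 [3.8333, 3.6667]].

Step 3 — invert S. det(S) = 6.9167·3.6667 - (3.8333)² = 10.6667.
  S^{-1} = (1/det) · [[d, -b], [-b, a]] = [[0.3438, -0.3594],
 [-0.3594, 0.6484]].

Step 4 — quadratic form (x̄ - mu_0)^T · S^{-1} · (x̄ - mu_0):
  S^{-1} · (x̄ - mu_0) = (1.3594, -2.6484),
  (x̄ - mu_0)^T · [...] = (-0.75)·(1.3594) + (-4.5)·(-2.6484) = 10.8984.

Step 5 — scale by n: T² = 4 · 10.8984 = 43.5938.

T² ≈ 43.5938


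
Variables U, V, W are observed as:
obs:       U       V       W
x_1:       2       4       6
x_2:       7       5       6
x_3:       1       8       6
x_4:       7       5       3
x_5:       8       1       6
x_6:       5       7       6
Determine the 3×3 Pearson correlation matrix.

Step 1 — column means:
  mean(U) = (2 + 7 + 1 + 7 + 8 + 5) / 6 = 30/6 = 5
  mean(V) = (4 + 5 + 8 + 5 + 1 + 7) / 6 = 30/6 = 5
  mean(W) = (6 + 6 + 6 + 3 + 6 + 6) / 6 = 33/6 = 5.5

Step 2 — sample variances and covariances s[i,j] = (1/(n-1)) · Σ_k (x_{k,i} - mean_i) · (x_{k,j} - mean_j), with n-1 = 5:
  s[U,U] = ((-3)·(-3) + (2)·(2) + (-4)·(-4) + (2)·(2) + (3)·(3) + (0)·(0)) / 5 = 42/5 = 8.4
  s[U,V] = ((-3)·(-1) + (2)·(0) + (-4)·(3) + (2)·(0) + (3)·(-4) + (0)·(2)) / 5 = -21/5 = -4.2
  s[U,W] = ((-3)·(0.5) + (2)·(0.5) + (-4)·(0.5) + (2)·(-2.5) + (3)·(0.5) + (0)·(0.5)) / 5 = -6/5 = -1.2
  s[V,V] = ((-1)·(-1) + (0)·(0) + (3)·(3) + (0)·(0) + (-4)·(-4) + (2)·(2)) / 5 = 30/5 = 6
  s[V,W] = ((-1)·(0.5) + (0)·(0.5) + (3)·(0.5) + (0)·(-2.5) + (-4)·(0.5) + (2)·(0.5)) / 5 = 0/5 = 0
  s[W,W] = ((0.5)·(0.5) + (0.5)·(0.5) + (0.5)·(0.5) + (-2.5)·(-2.5) + (0.5)·(0.5) + (0.5)·(0.5)) / 5 = 7.5/5 = 1.5
  Sample standard deviations s_i = √(s[i,i]):
  s(U) = √(8.4) = 2.8983
  s(V) = √(6) = 2.4495
  s(W) = √(1.5) = 1.2247

Step 3 — r_{ij} = s_{ij} / (s_i · s_j):
  r[U,U] = 1 (diagonal).
  r[U,V] = -4.2 / (2.8983 · 2.4495) = -4.2 / 7.0993 = -0.5916
  r[U,W] = -1.2 / (2.8983 · 1.2247) = -1.2 / 3.5496 = -0.3381
  r[V,V] = 1 (diagonal).
  r[V,W] = 0 / (2.4495 · 1.2247) = 0 / 3 = 0
  r[W,W] = 1 (diagonal).

R is symmetric with unit diagonal. Assembling:

R = [[1, -0.5916, -0.3381],
 [-0.5916, 1, 0],
 [-0.3381, 0, 1]]


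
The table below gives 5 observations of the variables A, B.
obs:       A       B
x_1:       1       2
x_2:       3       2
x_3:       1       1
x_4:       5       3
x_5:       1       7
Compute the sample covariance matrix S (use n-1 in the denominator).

Step 1 — column means:
  mean(A) = (1 + 3 + 1 + 5 + 1) / 5 = 11/5 = 2.2
  mean(B) = (2 + 2 + 1 + 3 + 7) / 5 = 15/5 = 3

Step 2 — sample covariance S[i,j] = (1/(n-1)) · Σ_k (x_{k,i} - mean_i) · (x_{k,j} - mean_j), with n-1 = 4.
  S[A,A] = ((-1.2)·(-1.2) + (0.8)·(0.8) + (-1.2)·(-1.2) + (2.8)·(2.8) + (-1.2)·(-1.2)) / 4 = 12.8/4 = 3.2
  S[A,B] = ((-1.2)·(-1) + (0.8)·(-1) + (-1.2)·(-2) + (2.8)·(0) + (-1.2)·(4)) / 4 = -2/4 = -0.5
  S[B,B] = ((-1)·(-1) + (-1)·(-1) + (-2)·(-2) + (0)·(0) + (4)·(4)) / 4 = 22/4 = 5.5

S is symmetric (S[j,i] = S[i,j]). Assembling:

S = [[3.2, -0.5],
 [-0.5, 5.5]]


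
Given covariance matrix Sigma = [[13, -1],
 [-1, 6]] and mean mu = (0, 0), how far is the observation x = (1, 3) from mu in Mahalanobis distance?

Step 1 — centre the observation: (x - mu) = (1, 3).

Step 2 — invert Sigma. det(Sigma) = 13·6 - (-1)² = 77.
  Sigma^{-1} = (1/det) · [[d, -b], [-b, a]] = [[0.0779, 0.013],
 [0.013, 0.1688]].

Step 3 — form the quadratic (x - mu)^T · Sigma^{-1} · (x - mu):
  Sigma^{-1} · (x - mu) = (0.1169, 0.5195).
  (x - mu)^T · [Sigma^{-1} · (x - mu)] = (1)·(0.1169) + (3)·(0.5195) = 1.6753.

Step 4 — take square root: d = √(1.6753) ≈ 1.2943.

d(x, mu) = √(1.6753) ≈ 1.2943


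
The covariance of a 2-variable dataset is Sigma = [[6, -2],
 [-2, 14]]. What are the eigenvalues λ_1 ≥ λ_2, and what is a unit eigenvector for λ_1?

Step 1 — characteristic polynomial of 2×2 Sigma:
  det(Sigma - λI) = λ² - trace · λ + det = 0.
  trace = 6 + 14 = 20, det = 6·14 - (-2)² = 80.
Step 2 — discriminant:
  Δ = trace² - 4·det = 400 - 320 = 80.
Step 3 — eigenvalues:
  λ = (trace ± √Δ)/2 = (20 ± 8.9443)/2,
  λ_1 = 14.4721,  λ_2 = 5.5279.

Step 4 — unit eigenvector for λ_1: solve (Sigma - λ_1 I)v = 0. First row:
  (6 - 14.4721)·v_x + (-2)·v_y = 0, i.e. (-8.4721)·v_x + (-2)·v_y = 0,
  so v ∝ (b, λ_1 - a) = (-2, 8.4721); multiply by -1 so the first entry is positive: u = (2, -8.4721).
  ||u|| = √((2)² + (-8.4721)²) = √(75.7771) ≈ 8.705,
  v_1 = u/||u|| ≈ (0.2298, -0.9732) (||v_1|| = 1).

λ_1 = 14.4721,  λ_2 = 5.5279;  v_1 ≈ (0.2298, -0.9732)


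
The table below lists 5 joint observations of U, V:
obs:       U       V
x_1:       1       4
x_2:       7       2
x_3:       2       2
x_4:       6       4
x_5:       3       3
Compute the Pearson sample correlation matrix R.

Step 1 — column means:
  mean(U) = (1 + 7 + 2 + 6 + 3) / 5 = 19/5 = 3.8
  mean(V) = (4 + 2 + 2 + 4 + 3) / 5 = 15/5 = 3

Step 2 — sample variances and covariances s[i,j] = (1/(n-1)) · Σ_k (x_{k,i} - mean_i) · (x_{k,j} - mean_j), with n-1 = 4:
  s[U,U] = ((-2.8)·(-2.8) + (3.2)·(3.2) + (-1.8)·(-1.8) + (2.2)·(2.2) + (-0.8)·(-0.8)) / 4 = 26.8/4 = 6.7
  s[U,V] = ((-2.8)·(1) + (3.2)·(-1) + (-1.8)·(-1) + (2.2)·(1) + (-0.8)·(0)) / 4 = -2/4 = -0.5
  s[V,V] = ((1)·(1) + (-1)·(-1) + (-1)·(-1) + (1)·(1) + (0)·(0)) / 4 = 4/4 = 1
  Sample standard deviations s_i = √(s[i,i]):
  s(U) = √(6.7) = 2.5884
  s(V) = √(1) = 1

Step 3 — r_{ij} = s_{ij} / (s_i · s_j):
  r[U,U] = 1 (diagonal).
  r[U,V] = -0.5 / (2.5884 · 1) = -0.5 / 2.5884 = -0.1932
  r[V,V] = 1 (diagonal).

R is symmetric with unit diagonal. Assembling:

R = [[1, -0.1932],
 [-0.1932, 1]]


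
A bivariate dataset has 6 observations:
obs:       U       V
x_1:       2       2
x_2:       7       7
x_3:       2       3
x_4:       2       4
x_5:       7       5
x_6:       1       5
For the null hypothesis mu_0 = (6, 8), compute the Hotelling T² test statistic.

Step 1 — sample mean vector:
  mean(U) = (2 + 7 + 2 + 2 + 7 + 1) / 6 = 21/6 = 3.5
  mean(V) = (2 + 7 + 3 + 4 + 5 + 5) / 6 = 26/6 = 4.3333
  x̄ = (3.5, 4.3333),  deviation x̄ - mu_0 = (3.5, 4.3333) - (6, 8) = (-2.5, -3.6667).

Step 2 — sample covariance matrix, S[i,j] = (1/(n-1)) · Σ_k (x_{k,i} - mean_i) · (x_{k,j} - mean_j), divisor n-1 = 5:
  S[U,U] = ((-1.5)·(-1.5) + (3.5)·(3.5) + (-1.5)·(-1.5) + (-1.5)·(-1.5) + (3.5)·(3.5) + (-2.5)·(-2.5)) / 5 = 37.5/5 = 7.5
  S[U,V] = ((-1.5)·(-2.3333) + (3.5)·(2.6667) + (-1.5)·(-1.3333) + (-1.5)·(-0.3333) + (3.5)·(0.6667) + (-2.5)·(0.6667)) / 5 = 16/5 = 3.2
  S[V,V] = ((-2.3333)·(-2.3333) + (2.6667)·(2.6667) + (-1.3333)·(-1.3333) + (-0.3333)·(-0.3333) + (0.6667)·(0.6667) + (0.6667)·(0.6667)) / 5 = 15.3333/5 = 3.0667
  S = [[7.5, 3.2],
 [3.2, 3.0667]].

Step 3 — invert S. det(S) = 7.5·3.0667 - (3.2)² = 12.76.
  S^{-1} = (1/det) · [[d, -b], [-b, a]] = [[0.2403, -0.2508],
 [-0.2508, 0.5878]].

Step 4 — quadratic form (x̄ - mu_0)^T · S^{-1} · (x̄ - mu_0):
  S^{-1} · (x̄ - mu_0) = (0.3187, -1.5282),
  (x̄ - mu_0)^T · [...] = (-2.5)·(0.3187) + (-3.6667)·(-1.5282) = 4.8067.

Step 5 — scale by n: T² = 6 · 4.8067 = 28.8401.

T² ≈ 28.8401


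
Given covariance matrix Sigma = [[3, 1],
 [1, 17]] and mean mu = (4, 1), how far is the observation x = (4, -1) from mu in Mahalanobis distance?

Step 1 — centre the observation: (x - mu) = (0, -2).

Step 2 — invert Sigma. det(Sigma) = 3·17 - (1)² = 50.
  Sigma^{-1} = (1/det) · [[d, -b], [-b, a]] = [[0.34, -0.02],
 [-0.02, 0.06]].

Step 3 — form the quadratic (x - mu)^T · Sigma^{-1} · (x - mu):
  Sigma^{-1} · (x - mu) = (0.04, -0.12).
  (x - mu)^T · [Sigma^{-1} · (x - mu)] = (0)·(0.04) + (-2)·(-0.12) = 0.24.

Step 4 — take square root: d = √(0.24) ≈ 0.4899.

d(x, mu) = √(0.24) ≈ 0.4899


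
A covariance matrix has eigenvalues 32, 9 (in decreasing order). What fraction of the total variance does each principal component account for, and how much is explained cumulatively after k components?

Step 1 — total variance = trace(Sigma) = Σ λ_i = 32 + 9 = 41.

Step 2 — fraction explained by component i = λ_i / Σ λ:
  PC1: 32/41 = 0.7805
  PC2: 9/41 = 0.2195

Step 3 — cumulative fraction after k components = (λ_1 + ... + λ_k) / Σ λ:
  k = 1: 32/41 = 0.7805
  k = 2: (32 + 9)/41 = 41/41 = 1

Summary (fraction, with percent):

explained: PC1 0.7805 (78.05%), PC2 0.2195 (21.95%);  cumulative: 0.7805, 1


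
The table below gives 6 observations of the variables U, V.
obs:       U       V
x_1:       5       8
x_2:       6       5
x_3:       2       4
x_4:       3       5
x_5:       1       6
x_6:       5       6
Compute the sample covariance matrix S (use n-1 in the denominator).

Step 1 — column means:
  mean(U) = (5 + 6 + 2 + 3 + 1 + 5) / 6 = 22/6 = 3.6667
  mean(V) = (8 + 5 + 4 + 5 + 6 + 6) / 6 = 34/6 = 5.6667

Step 2 — sample covariance S[i,j] = (1/(n-1)) · Σ_k (x_{k,i} - mean_i) · (x_{k,j} - mean_j), with n-1 = 5.
  S[U,U] = ((1.3333)·(1.3333) + (2.3333)·(2.3333) + (-1.6667)·(-1.6667) + (-0.6667)·(-0.6667) + (-2.6667)·(-2.6667) + (1.3333)·(1.3333)) / 5 = 19.3333/5 = 3.8667
  S[U,V] = ((1.3333)·(2.3333) + (2.3333)·(-0.6667) + (-1.6667)·(-1.6667) + (-0.6667)·(-0.6667) + (-2.6667)·(0.3333) + (1.3333)·(0.3333)) / 5 = 4.3333/5 = 0.8667
  S[V,V] = ((2.3333)·(2.3333) + (-0.6667)·(-0.6667) + (-1.6667)·(-1.6667) + (-0.6667)·(-0.6667) + (0.3333)·(0.3333) + (0.3333)·(0.3333)) / 5 = 9.3333/5 = 1.8667

S is symmetric (S[j,i] = S[i,j]). Assembling:

S = [[3.8667, 0.8667],
 [0.8667, 1.8667]]


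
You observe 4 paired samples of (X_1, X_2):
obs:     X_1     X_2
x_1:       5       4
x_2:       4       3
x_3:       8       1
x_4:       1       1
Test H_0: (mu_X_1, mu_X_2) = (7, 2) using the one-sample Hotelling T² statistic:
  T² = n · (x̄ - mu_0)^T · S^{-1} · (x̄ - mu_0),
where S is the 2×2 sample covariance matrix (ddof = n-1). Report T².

Step 1 — sample mean vector:
  mean(X_1) = (5 + 4 + 8 + 1) / 4 = 18/4 = 4.5
  mean(X_2) = (4 + 3 + 1 + 1) / 4 = 9/4 = 2.25
  x̄ = (4.5, 2.25),  deviation x̄ - mu_0 = (4.5, 2.25) - (7, 2) = (-2.5, 0.25).

Step 2 — sample covariance matrix, S[i,j] = (1/(n-1)) · Σ_k (x_{k,i} - mean_i) · (x_{k,j} - mean_j), divisor n-1 = 3:
  S[X_1,X_1] = ((0.5)·(0.5) + (-0.5)·(-0.5) + (3.5)·(3.5) + (-3.5)·(-3.5)) / 3 = 25/3 = 8.3333
  S[X_1,X_2] = ((0.5)·(1.75) + (-0.5)·(0.75) + (3.5)·(-1.25) + (-3.5)·(-1.25)) / 3 = 0.5/3 = 0.1667
  S[X_2,X_2] = ((1.75)·(1.75) + (0.75)·(0.75) + (-1.25)·(-1.25) + (-1.25)·(-1.25)) / 3 = 6.75/3 = 2.25
  S = [[8.3333, 0.1667],
 [0.1667, 2.25]].

Step 3 — invert S. det(S) = 8.3333·2.25 - (0.1667)² = 18.7222.
  S^{-1} = (1/det) · [[d, -b], [-b, a]] = [[0.1202, -0.0089],
 [-0.0089, 0.4451]].

Step 4 — quadratic form (x̄ - mu_0)^T · S^{-1} · (x̄ - mu_0):
  S^{-1} · (x̄ - mu_0) = (-0.3027, 0.1335),
  (x̄ - mu_0)^T · [...] = (-2.5)·(-0.3027) + (0.25)·(0.1335) = 0.7901.

Step 5 — scale by n: T² = 4 · 0.7901 = 3.1602.

T² ≈ 3.1602


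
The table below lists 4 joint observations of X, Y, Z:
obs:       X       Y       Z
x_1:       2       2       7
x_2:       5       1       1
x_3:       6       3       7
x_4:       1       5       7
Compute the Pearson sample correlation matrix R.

Step 1 — column means:
  mean(X) = (2 + 5 + 6 + 1) / 4 = 14/4 = 3.5
  mean(Y) = (2 + 1 + 3 + 5) / 4 = 11/4 = 2.75
  mean(Z) = (7 + 1 + 7 + 7) / 4 = 22/4 = 5.5

Step 2 — sample variances and covariances s[i,j] = (1/(n-1)) · Σ_k (x_{k,i} - mean_i) · (x_{k,j} - mean_j), with n-1 = 3:
  s[X,X] = ((-1.5)·(-1.5) + (1.5)·(1.5) + (2.5)·(2.5) + (-2.5)·(-2.5)) / 3 = 17/3 = 5.6667
  s[X,Y] = ((-1.5)·(-0.75) + (1.5)·(-1.75) + (2.5)·(0.25) + (-2.5)·(2.25)) / 3 = -6.5/3 = -2.1667
  s[X,Z] = ((-1.5)·(1.5) + (1.5)·(-4.5) + (2.5)·(1.5) + (-2.5)·(1.5)) / 3 = -9/3 = -3
  s[Y,Y] = ((-0.75)·(-0.75) + (-1.75)·(-1.75) + (0.25)·(0.25) + (2.25)·(2.25)) / 3 = 8.75/3 = 2.9167
  s[Y,Z] = ((-0.75)·(1.5) + (-1.75)·(-4.5) + (0.25)·(1.5) + (2.25)·(1.5)) / 3 = 10.5/3 = 3.5
  s[Z,Z] = ((1.5)·(1.5) + (-4.5)·(-4.5) + (1.5)·(1.5) + (1.5)·(1.5)) / 3 = 27/3 = 9
  Sample standard deviations s_i = √(s[i,i]):
  s(X) = √(5.6667) = 2.3805
  s(Y) = √(2.9167) = 1.7078
  s(Z) = √(9) = 3

Step 3 — r_{ij} = s_{ij} / (s_i · s_j):
  r[X,X] = 1 (diagonal).
  r[X,Y] = -2.1667 / (2.3805 · 1.7078) = -2.1667 / 4.0654 = -0.5329
  r[X,Z] = -3 / (2.3805 · 3) = -3 / 7.1414 = -0.4201
  r[Y,Y] = 1 (diagonal).
  r[Y,Z] = 3.5 / (1.7078 · 3) = 3.5 / 5.1235 = 0.6831
  r[Z,Z] = 1 (diagonal).

R is symmetric with unit diagonal. Assembling:

R = [[1, -0.5329, -0.4201],
 [-0.5329, 1, 0.6831],
 [-0.4201, 0.6831, 1]]


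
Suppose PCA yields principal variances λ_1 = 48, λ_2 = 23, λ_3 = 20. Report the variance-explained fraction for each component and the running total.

Step 1 — total variance = trace(Sigma) = Σ λ_i = 48 + 23 + 20 = 91.

Step 2 — fraction explained by component i = λ_i / Σ λ:
  PC1: 48/91 = 0.5275
  PC2: 23/91 = 0.2527
  PC3: 20/91 = 0.2198

Step 3 — cumulative fraction after k components = (λ_1 + ... + λ_k) / Σ λ:
  k = 1: 48/91 = 0.5275
  k = 2: (48 + 23)/91 = 71/91 = 0.7802
  k = 3: (48 + 23 + 20)/91 = 91/91 = 1

Summary (fraction, with percent):

explained: PC1 0.5275 (52.75%), PC2 0.2527 (25.27%), PC3 0.2198 (21.98%);  cumulative: 0.5275, 0.7802, 1


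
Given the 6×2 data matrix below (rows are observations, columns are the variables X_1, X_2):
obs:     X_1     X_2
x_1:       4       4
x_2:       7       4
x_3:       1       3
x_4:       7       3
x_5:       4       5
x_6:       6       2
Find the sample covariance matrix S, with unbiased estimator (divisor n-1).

Step 1 — column means:
  mean(X_1) = (4 + 7 + 1 + 7 + 4 + 6) / 6 = 29/6 = 4.8333
  mean(X_2) = (4 + 4 + 3 + 3 + 5 + 2) / 6 = 21/6 = 3.5

Step 2 — sample covariance S[i,j] = (1/(n-1)) · Σ_k (x_{k,i} - mean_i) · (x_{k,j} - mean_j), with n-1 = 5.
  S[X_1,X_1] = ((-0.8333)·(-0.8333) + (2.1667)·(2.1667) + (-3.8333)·(-3.8333) + (2.1667)·(2.1667) + (-0.8333)·(-0.8333) + (1.1667)·(1.1667)) / 5 = 26.8333/5 = 5.3667
  S[X_1,X_2] = ((-0.8333)·(0.5) + (2.1667)·(0.5) + (-3.8333)·(-0.5) + (2.1667)·(-0.5) + (-0.8333)·(1.5) + (1.1667)·(-1.5)) / 5 = -1.5/5 = -0.3
  S[X_2,X_2] = ((0.5)·(0.5) + (0.5)·(0.5) + (-0.5)·(-0.5) + (-0.5)·(-0.5) + (1.5)·(1.5) + (-1.5)·(-1.5)) / 5 = 5.5/5 = 1.1

S is symmetric (S[j,i] = S[i,j]). Assembling:

S = [[5.3667, -0.3],
 [-0.3, 1.1]]


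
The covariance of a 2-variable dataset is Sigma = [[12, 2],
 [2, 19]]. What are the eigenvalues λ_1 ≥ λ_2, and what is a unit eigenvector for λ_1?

Step 1 — characteristic polynomial of 2×2 Sigma:
  det(Sigma - λI) = λ² - trace · λ + det = 0.
  trace = 12 + 19 = 31, det = 12·19 - (2)² = 224.
Step 2 — discriminant:
  Δ = trace² - 4·det = 961 - 896 = 65.
Step 3 — eigenvalues:
  λ = (trace ± √Δ)/2 = (31 ± 8.0623)/2,
  λ_1 = 19.5311,  λ_2 = 11.4689.

Step 4 — unit eigenvector for λ_1: solve (Sigma - λ_1 I)v = 0. First row:
  (12 - 19.5311)·v_x + (2)·v_y = 0, i.e. (-7.5311)·v_x + (2)·v_y = 0,
  so v ∝ (b, λ_1 - a) = (2, 7.5311) = u.
  ||u|| = √((2)² + (7.5311)²) = √(60.7179) ≈ 7.7922,
  v_1 = u/||u|| ≈ (0.2567, 0.9665) (||v_1|| = 1).

λ_1 = 19.5311,  λ_2 = 11.4689;  v_1 ≈ (0.2567, 0.9665)


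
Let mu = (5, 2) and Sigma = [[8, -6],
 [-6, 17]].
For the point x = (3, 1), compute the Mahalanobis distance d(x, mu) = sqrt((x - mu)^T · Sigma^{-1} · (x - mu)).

Step 1 — centre the observation: (x - mu) = (-2, -1).

Step 2 — invert Sigma. det(Sigma) = 8·17 - (-6)² = 100.
  Sigma^{-1} = (1/det) · [[d, -b], [-b, a]] = [[0.17, 0.06],
 [0.06, 0.08]].

Step 3 — form the quadratic (x - mu)^T · Sigma^{-1} · (x - mu):
  Sigma^{-1} · (x - mu) = (-0.4, -0.2).
  (x - mu)^T · [Sigma^{-1} · (x - mu)] = (-2)·(-0.4) + (-1)·(-0.2) = 1.

Step 4 — take square root: d = √(1) ≈ 1.

d(x, mu) = √(1) ≈ 1


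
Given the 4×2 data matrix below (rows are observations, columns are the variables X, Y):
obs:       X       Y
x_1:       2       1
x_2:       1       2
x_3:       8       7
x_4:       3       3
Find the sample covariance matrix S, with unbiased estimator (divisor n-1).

Step 1 — column means:
  mean(X) = (2 + 1 + 8 + 3) / 4 = 14/4 = 3.5
  mean(Y) = (1 + 2 + 7 + 3) / 4 = 13/4 = 3.25

Step 2 — sample covariance S[i,j] = (1/(n-1)) · Σ_k (x_{k,i} - mean_i) · (x_{k,j} - mean_j), with n-1 = 3.
  S[X,X] = ((-1.5)·(-1.5) + (-2.5)·(-2.5) + (4.5)·(4.5) + (-0.5)·(-0.5)) / 3 = 29/3 = 9.6667
  S[X,Y] = ((-1.5)·(-2.25) + (-2.5)·(-1.25) + (4.5)·(3.75) + (-0.5)·(-0.25)) / 3 = 23.5/3 = 7.8333
  S[Y,Y] = ((-2.25)·(-2.25) + (-1.25)·(-1.25) + (3.75)·(3.75) + (-0.25)·(-0.25)) / 3 = 20.75/3 = 6.9167

S is symmetric (S[j,i] = S[i,j]). Assembling:

S = [[9.6667, 7.8333],
 [7.8333, 6.9167]]


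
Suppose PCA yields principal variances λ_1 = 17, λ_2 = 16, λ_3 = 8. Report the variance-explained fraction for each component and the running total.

Step 1 — total variance = trace(Sigma) = Σ λ_i = 17 + 16 + 8 = 41.

Step 2 — fraction explained by component i = λ_i / Σ λ:
  PC1: 17/41 = 0.4146
  PC2: 16/41 = 0.3902
  PC3: 8/41 = 0.1951

Step 3 — cumulative fraction after k components = (λ_1 + ... + λ_k) / Σ λ:
  k = 1: 17/41 = 0.4146
  k = 2: (17 + 16)/41 = 33/41 = 0.8049
  k = 3: (17 + 16 + 8)/41 = 41/41 = 1

Summary (fraction, with percent):

explained: PC1 0.4146 (41.46%), PC2 0.3902 (39.02%), PC3 0.1951 (19.51%);  cumulative: 0.4146, 0.8049, 1


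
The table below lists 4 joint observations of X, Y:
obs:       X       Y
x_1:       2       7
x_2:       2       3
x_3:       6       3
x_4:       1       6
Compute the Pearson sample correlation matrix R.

Step 1 — column means:
  mean(X) = (2 + 2 + 6 + 1) / 4 = 11/4 = 2.75
  mean(Y) = (7 + 3 + 3 + 6) / 4 = 19/4 = 4.75

Step 2 — sample variances and covariances s[i,j] = (1/(n-1)) · Σ_k (x_{k,i} - mean_i) · (x_{k,j} - mean_j), with n-1 = 3:
  s[X,X] = ((-0.75)·(-0.75) + (-0.75)·(-0.75) + (3.25)·(3.25) + (-1.75)·(-1.75)) / 3 = 14.75/3 = 4.9167
  s[X,Y] = ((-0.75)·(2.25) + (-0.75)·(-1.75) + (3.25)·(-1.75) + (-1.75)·(1.25)) / 3 = -8.25/3 = -2.75
  s[Y,Y] = ((2.25)·(2.25) + (-1.75)·(-1.75) + (-1.75)·(-1.75) + (1.25)·(1.25)) / 3 = 12.75/3 = 4.25
  Sample standard deviations s_i = √(s[i,i]):
  s(X) = √(4.9167) = 2.2174
  s(Y) = √(4.25) = 2.0616

Step 3 — r_{ij} = s_{ij} / (s_i · s_j):
  r[X,X] = 1 (diagonal).
  r[X,Y] = -2.75 / (2.2174 · 2.0616) = -2.75 / 4.5712 = -0.6016
  r[Y,Y] = 1 (diagonal).

R is symmetric with unit diagonal. Assembling:

R = [[1, -0.6016],
 [-0.6016, 1]]


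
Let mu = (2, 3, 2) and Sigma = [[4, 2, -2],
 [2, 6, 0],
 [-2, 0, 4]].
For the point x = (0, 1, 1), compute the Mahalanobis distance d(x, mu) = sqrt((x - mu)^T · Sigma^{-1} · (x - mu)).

Step 1 — centre the observation: (x - mu) = (-2, -2, -1).

Step 2 — invert Sigma (cofactor / det for 3×3, or solve directly):
  Sigma^{-1} = [[0.4286, -0.1429, 0.2143],
 [-0.1429, 0.2143, -0.0714],
 [0.2143, -0.0714, 0.3571]].

Step 3 — form the quadratic (x - mu)^T · Sigma^{-1} · (x - mu):
  Sigma^{-1} · (x - mu) = (-0.7857, -0.0714, -0.6429).
  (x - mu)^T · [Sigma^{-1} · (x - mu)] = (-2)·(-0.7857) + (-2)·(-0.0714) + (-1)·(-0.6429) = 2.3571.

Step 4 — take square root: d = √(2.3571) ≈ 1.5353.

d(x, mu) = √(2.3571) ≈ 1.5353
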